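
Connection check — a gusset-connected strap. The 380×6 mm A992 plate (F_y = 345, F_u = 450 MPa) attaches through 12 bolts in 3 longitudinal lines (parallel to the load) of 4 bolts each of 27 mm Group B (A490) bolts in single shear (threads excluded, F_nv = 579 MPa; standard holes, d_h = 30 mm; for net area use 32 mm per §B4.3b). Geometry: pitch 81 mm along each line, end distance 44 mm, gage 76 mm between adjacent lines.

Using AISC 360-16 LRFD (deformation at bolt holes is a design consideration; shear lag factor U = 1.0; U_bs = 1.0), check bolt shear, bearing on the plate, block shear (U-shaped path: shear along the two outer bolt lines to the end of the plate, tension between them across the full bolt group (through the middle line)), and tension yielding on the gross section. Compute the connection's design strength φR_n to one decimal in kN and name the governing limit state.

603.5 kN (block shear governs)

Bolt shear: A_b = π(27)²/4 = 572.56 mm². φR_n = 0.75 × 579 × 572.56 × 12 × 1 = 2983.6 kN.
Bearing (6 mm plate, F_u = 450 MPa): end bolts L_c = 44 − 30/2 = 29, R_n = min(1.2×29×6×450, 2.4×27×6×450) = 93.96 kN/bolt; interior L_c = 81 − 30 = 51, R_n = 165.24 kN/bolt. φR_n = 0.75 × (3×93.96 + 9×165.24) = 1326.8 kN.
Block shear: shear path 2×[44+3×81] = 2×287 mm, A_gv = 3444, A_nv = 2×(287 − 3.5×32)×6 = 2100 mm²; tension across gage: (152 − 2×32)×6 = 528 mm². R_n = min(0.6×450×2100, 0.6×345×3444) + 1.0×450×528 = min(567, 712.91) + 237.6 = 804.6 kN. φR_n = 0.75 × 804.6 = 603.5 kN.
Tension yield (gross): A_g = 380×6 = 2280 mm². φR_n = 0.90 × 345 × 2280 = 707.9 kN.
Governing: min(2983.6, 1326.8, 603.5, 707.9) = 603.5 kN → block shear.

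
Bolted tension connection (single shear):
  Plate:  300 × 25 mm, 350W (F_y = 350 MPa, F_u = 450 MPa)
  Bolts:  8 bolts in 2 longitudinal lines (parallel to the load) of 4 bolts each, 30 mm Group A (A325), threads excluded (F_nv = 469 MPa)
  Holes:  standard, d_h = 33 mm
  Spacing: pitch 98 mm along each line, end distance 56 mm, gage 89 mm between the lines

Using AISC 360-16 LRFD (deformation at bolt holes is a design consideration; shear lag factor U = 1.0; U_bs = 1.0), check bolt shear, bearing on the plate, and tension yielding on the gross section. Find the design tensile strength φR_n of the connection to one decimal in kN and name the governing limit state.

1989.1 kN (bolt shear governs)

Bolt shear: A_b = π(30)²/4 = 706.86 mm². φR_n = 0.75 × 469 × 706.86 × 8 × 1 = 1989.1 kN.
Bearing (25 mm plate, F_u = 450 MPa): end bolts L_c = 56 − 33/2 = 39.5, R_n = min(1.2×39.5×25×450, 2.4×30×25×450) = 533.25 kN/bolt; interior L_c = 98 − 33 = 65, R_n = 810 kN/bolt. φR_n = 0.75 × (2×533.25 + 6×810) = 4444.9 kN.
Tension yield (gross): A_g = 300×25 = 7500 mm². φR_n = 0.90 × 350 × 7500 = 2362.5 kN.
Governing: min(1989.1, 4444.9, 2362.5) = 1989.1 kN → bolt shear.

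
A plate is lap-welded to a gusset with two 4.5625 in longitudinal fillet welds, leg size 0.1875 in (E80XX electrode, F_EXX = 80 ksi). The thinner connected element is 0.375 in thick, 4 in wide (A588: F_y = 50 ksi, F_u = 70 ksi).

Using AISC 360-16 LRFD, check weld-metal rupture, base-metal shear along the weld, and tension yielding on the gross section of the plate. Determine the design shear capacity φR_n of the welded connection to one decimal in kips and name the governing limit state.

43.5 kips (weld metal governs)

Weld metal: throat = 0.707×0.1875 = 0.13256 in, L = 2×4.5625 = 9.125 in. φR_n = 0.75 × 0.6 × 80 × 0.13256 × 9.125 = 43.5 kips.
Base metal shear (0.375 in plate): yield φR_n = 1.0×0.6×50×0.375×9.125 = 102.7 kips; rupture φR_n = 0.75×0.6×70×0.375×9.125 = 107.8 kips; take 102.7 kips (yield).
Tension yield (gross): A_g = 4×0.375 = 1.5 in². φR_n = 0.90 × 50 × 1.5 = 67.5 kips.
Governing: min(43.5, 102.7, 67.5) = 43.5 kips → weld metal.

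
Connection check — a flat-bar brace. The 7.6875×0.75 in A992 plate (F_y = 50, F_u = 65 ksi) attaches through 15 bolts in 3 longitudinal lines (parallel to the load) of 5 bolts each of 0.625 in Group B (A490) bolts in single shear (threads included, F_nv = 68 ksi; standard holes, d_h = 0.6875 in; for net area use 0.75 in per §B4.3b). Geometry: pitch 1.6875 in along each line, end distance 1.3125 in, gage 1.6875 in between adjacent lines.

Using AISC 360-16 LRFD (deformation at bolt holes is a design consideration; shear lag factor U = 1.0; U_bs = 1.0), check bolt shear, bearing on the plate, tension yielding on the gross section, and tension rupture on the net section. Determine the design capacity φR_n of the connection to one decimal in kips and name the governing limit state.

198.8 kips (net-section rupture governs)

Bolt shear: A_b = π(0.625)²/4 = 0.3068 in². φR_n = 0.75 × 68 × 0.3068 × 15 × 1 = 234.7 kips.
Bearing (0.75 in plate, F_u = 65 ksi): end bolts L_c = 1.3125 − 0.6875/2 = 0.96875, R_n = min(1.2×0.96875×0.75×65, 2.4×0.625×0.75×65) = 56.672 kips/bolt; interior L_c = 1.6875 − 0.6875 = 1, R_n = 58.5 kips/bolt. φR_n = 0.75 × (3×56.672 + 12×58.5) = 654.0 kips.
Tension yield (gross): A_g = 7.6875×0.75 = 5.7656 in². φR_n = 0.90 × 50 × 5.7656 = 259.5 kips.
Tension rupture (net): A_n = (7.6875 − 3×0.75)×0.75 = 4.0781 in² (U = 1.0, A_e = A_n). φR_n = 0.75 × 65 × 4.0781 = 198.8 kips.
Governing: min(234.7, 654.0, 259.5, 198.8) = 198.8 kips → net-section rupture.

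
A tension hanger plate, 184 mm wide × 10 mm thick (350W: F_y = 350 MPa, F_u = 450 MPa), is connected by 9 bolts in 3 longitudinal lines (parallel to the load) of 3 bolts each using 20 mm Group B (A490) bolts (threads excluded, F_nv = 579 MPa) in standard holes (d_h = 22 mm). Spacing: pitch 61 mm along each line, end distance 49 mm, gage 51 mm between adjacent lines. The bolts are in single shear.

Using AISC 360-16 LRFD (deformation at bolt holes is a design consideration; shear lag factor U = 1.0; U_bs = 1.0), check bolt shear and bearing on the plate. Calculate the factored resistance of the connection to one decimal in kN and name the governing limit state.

Bolt shear: A_b = π(20)²/4 = 314.16 mm². φR_n = 0.75 × 579 × 314.16 × 9 × 1 = 1227.8 kN.
Bearing (10 mm plate, F_u = 450 MPa): end bolts L_c = 49 − 22/2 = 38, R_n = min(1.2×38×10×450, 2.4×20×10×450) = 205.2 kN/bolt; interior L_c = 61 − 22 = 39, R_n = 210.6 kN/bolt. φR_n = 0.75 × (3×205.2 + 6×210.6) = 1409.4 kN.
Governing: min(1227.8, 1409.4) = 1227.8 kN → bolt shear.

1227.8 kN (bolt shear governs)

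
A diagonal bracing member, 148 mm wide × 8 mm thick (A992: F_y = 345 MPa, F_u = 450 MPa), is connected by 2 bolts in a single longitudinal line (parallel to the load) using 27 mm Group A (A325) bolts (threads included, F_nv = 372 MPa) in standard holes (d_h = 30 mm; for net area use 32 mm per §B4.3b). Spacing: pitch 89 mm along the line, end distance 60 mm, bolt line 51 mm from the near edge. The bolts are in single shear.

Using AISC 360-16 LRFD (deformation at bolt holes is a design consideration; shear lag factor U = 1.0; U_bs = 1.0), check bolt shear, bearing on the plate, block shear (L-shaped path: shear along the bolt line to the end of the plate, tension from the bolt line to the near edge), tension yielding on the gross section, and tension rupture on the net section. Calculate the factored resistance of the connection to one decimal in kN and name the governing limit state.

258.1 kN (block shear governs)

Bolt shear: A_b = π(27)²/4 = 572.56 mm². φR_n = 0.75 × 372 × 572.56 × 2 × 1 = 319.5 kN.
Bearing (8 mm plate, F_u = 450 MPa): end bolts L_c = 60 − 30/2 = 45, R_n = min(1.2×45×8×450, 2.4×27×8×450) = 194.4 kN/bolt; interior L_c = 89 − 30 = 59, R_n = 233.28 kN/bolt. φR_n = 0.75 × (1×194.4 + 1×233.28) = 320.8 kN.
Block shear: shear path 1×[60+1×89] = 1×149 mm, A_gv = 1192, A_nv = 1×(149 − 1.5×32)×8 = 808 mm²; tension to near edge: (51 − 0.5×32)×8 = 280 mm². R_n = min(0.6×450×808, 0.6×345×1192) + 1.0×450×280 = min(218.16, 246.74) + 126 = 344.16 kN. φR_n = 0.75 × 344.16 = 258.1 kN.
Tension yield (gross): A_g = 148×8 = 1184 mm². φR_n = 0.90 × 345 × 1184 = 367.6 kN.
Tension rupture (net): A_n = (148 − 1×32)×8 = 928 mm² (U = 1.0, A_e = A_n). φR_n = 0.75 × 450 × 928 = 313.2 kN.
Governing: min(319.5, 320.8, 258.1, 367.6, 313.2) = 258.1 kN → block shear.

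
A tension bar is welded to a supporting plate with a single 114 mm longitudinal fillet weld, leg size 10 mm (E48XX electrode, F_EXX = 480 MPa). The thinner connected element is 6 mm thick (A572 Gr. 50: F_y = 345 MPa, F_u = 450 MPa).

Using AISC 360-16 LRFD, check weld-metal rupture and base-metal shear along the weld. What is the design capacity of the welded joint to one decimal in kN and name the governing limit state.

138.5 kN (base-metal shear governs)

Weld metal: throat = 0.707×10 = 7.07 mm, L = 114 mm. φR_n = 0.75 × 0.6 × 480 × 7.07 × 114 = 174.1 kN.
Base metal shear (6 mm plate): yield φR_n = 1.0×0.6×345×6×114 = 141.6 kN; rupture φR_n = 0.75×0.6×450×6×114 = 138.5 kN; take 138.5 kN (rupture).
Governing: min(174.1, 138.5) = 138.5 kN → base-metal shear.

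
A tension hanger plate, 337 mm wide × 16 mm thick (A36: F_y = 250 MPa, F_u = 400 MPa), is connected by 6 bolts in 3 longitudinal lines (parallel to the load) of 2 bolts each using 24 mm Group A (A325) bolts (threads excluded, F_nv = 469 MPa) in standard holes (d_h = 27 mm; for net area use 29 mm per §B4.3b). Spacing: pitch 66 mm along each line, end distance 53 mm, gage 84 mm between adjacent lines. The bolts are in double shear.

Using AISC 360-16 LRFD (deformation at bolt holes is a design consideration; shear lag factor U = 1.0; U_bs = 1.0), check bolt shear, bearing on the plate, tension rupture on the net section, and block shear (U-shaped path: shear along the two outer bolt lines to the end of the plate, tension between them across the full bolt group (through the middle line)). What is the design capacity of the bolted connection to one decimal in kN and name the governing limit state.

956.4 kN (block shear governs)

Bolt shear: A_b = π(24)²/4 = 452.39 mm². φR_n = 0.75 × 469 × 452.39 × 6 × 2 = 1909.5 kN.
Bearing (16 mm plate, F_u = 400 MPa): end bolts L_c = 53 − 27/2 = 39.5, R_n = min(1.2×39.5×16×400, 2.4×24×16×400) = 303.36 kN/bolt; interior L_c = 66 − 27 = 39, R_n = 299.52 kN/bolt. φR_n = 0.75 × (3×303.36 + 3×299.52) = 1356.5 kN.
Tension rupture (net): A_n = (337 − 3×29)×16 = 4000 mm² (U = 1.0, A_e = A_n). φR_n = 0.75 × 400 × 4000 = 1200.0 kN.
Block shear: shear path 2×[53+1×66] = 2×119 mm, A_gv = 3808, A_nv = 2×(119 − 1.5×29)×16 = 2416 mm²; tension across gage: (168 − 2×29)×16 = 1760 mm². R_n = min(0.6×400×2416, 0.6×250×3808) + 1.0×400×1760 = min(579.84, 571.2) + 704 = 1275.2 kN. φR_n = 0.75 × 1275.2 = 956.4 kN.
Governing: min(1909.5, 1356.5, 1200.0, 956.4) = 956.4 kN → block shear.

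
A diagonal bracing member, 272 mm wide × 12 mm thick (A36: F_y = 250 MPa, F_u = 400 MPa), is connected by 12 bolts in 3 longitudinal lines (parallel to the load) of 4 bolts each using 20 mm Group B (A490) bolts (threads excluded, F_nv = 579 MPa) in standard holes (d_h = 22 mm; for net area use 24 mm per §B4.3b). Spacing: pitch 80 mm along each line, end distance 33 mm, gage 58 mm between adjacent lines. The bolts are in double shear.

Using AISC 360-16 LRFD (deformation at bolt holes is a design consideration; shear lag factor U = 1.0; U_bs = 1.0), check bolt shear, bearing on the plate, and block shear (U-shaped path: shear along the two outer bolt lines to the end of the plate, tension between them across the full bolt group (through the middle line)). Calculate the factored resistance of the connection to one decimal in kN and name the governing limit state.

Bolt shear: A_b = π(20)²/4 = 314.16 mm². φR_n = 0.75 × 579 × 314.16 × 12 × 2 = 3274.2 kN.
Bearing (12 mm plate, F_u = 400 MPa): end bolts L_c = 33 − 22/2 = 22, R_n = min(1.2×22×12×400, 2.4×20×12×400) = 126.72 kN/bolt; interior L_c = 80 − 22 = 58, R_n = 230.4 kN/bolt. φR_n = 0.75 × (3×126.72 + 9×230.4) = 1840.3 kN.
Block shear: shear path 2×[33+3×80] = 2×273 mm, A_gv = 6552, A_nv = 2×(273 − 3.5×24)×12 = 4536 mm²; tension across gage: (116 − 2×24)×12 = 816 mm². R_n = min(0.6×400×4536, 0.6×250×6552) + 1.0×400×816 = min(1088.6, 982.8) + 326.4 = 1309.2 kN. φR_n = 0.75 × 1309.2 = 981.9 kN.
Governing: min(3274.2, 1840.3, 981.9) = 981.9 kN → block shear.

981.9 kN (block shear governs)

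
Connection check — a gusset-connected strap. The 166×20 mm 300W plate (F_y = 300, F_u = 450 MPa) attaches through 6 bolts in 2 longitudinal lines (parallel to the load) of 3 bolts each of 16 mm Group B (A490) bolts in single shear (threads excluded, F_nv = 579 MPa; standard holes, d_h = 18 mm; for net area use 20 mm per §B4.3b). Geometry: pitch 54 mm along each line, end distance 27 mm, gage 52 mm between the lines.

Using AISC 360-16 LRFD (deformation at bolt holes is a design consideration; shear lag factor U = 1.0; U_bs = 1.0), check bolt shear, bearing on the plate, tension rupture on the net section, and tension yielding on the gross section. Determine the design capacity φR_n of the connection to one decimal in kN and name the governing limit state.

523.9 kN (bolt shear governs)

Bolt shear: A_b = π(16)²/4 = 201.06 mm². φR_n = 0.75 × 579 × 201.06 × 6 × 1 = 523.9 kN.
Bearing (20 mm plate, F_u = 450 MPa): end bolts L_c = 27 − 18/2 = 18, R_n = min(1.2×18×20×450, 2.4×16×20×450) = 194.4 kN/bolt; interior L_c = 54 − 18 = 36, R_n = 345.6 kN/bolt. φR_n = 0.75 × (2×194.4 + 4×345.6) = 1328.4 kN.
Tension rupture (net): A_n = (166 − 2×20)×20 = 2520 mm² (U = 1.0, A_e = A_n). φR_n = 0.75 × 450 × 2520 = 850.5 kN.
Tension yield (gross): A_g = 166×20 = 3320 mm². φR_n = 0.90 × 300 × 3320 = 896.4 kN.
Governing: min(523.9, 1328.4, 850.5, 896.4) = 523.9 kN → bolt shear.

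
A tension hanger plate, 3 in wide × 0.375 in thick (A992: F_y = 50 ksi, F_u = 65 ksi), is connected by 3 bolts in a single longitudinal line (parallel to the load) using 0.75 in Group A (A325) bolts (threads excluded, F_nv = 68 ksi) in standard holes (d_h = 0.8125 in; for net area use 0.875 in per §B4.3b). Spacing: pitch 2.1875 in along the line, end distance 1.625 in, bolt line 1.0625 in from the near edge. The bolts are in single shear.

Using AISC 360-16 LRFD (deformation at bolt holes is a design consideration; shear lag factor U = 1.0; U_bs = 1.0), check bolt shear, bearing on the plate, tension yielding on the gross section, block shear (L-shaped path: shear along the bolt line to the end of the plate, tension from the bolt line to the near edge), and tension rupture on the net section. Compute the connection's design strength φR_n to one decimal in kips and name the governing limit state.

38.8 kips (net-section rupture governs)

Bolt shear: A_b = π(0.75)²/4 = 0.44179 in². φR_n = 0.75 × 68 × 0.44179 × 3 × 1 = 67.6 kips.
Bearing (0.375 in plate, F_u = 65 ksi): end bolts L_c = 1.625 − 0.8125/2 = 1.21875, R_n = min(1.2×1.21875×0.375×65, 2.4×0.75×0.375×65) = 35.648 kips/bolt; interior L_c = 2.1875 − 0.8125 = 1.375, R_n = 40.219 kips/bolt. φR_n = 0.75 × (1×35.648 + 2×40.219) = 87.1 kips.
Tension yield (gross): A_g = 3×0.375 = 1.125 in². φR_n = 0.90 × 50 × 1.125 = 50.6 kips.
Block shear: shear path 1×[1.625+2×2.1875] = 1×6 in, A_gv = 2.25, A_nv = 1×(6 − 2.5×0.875)×0.375 = 1.4297 in²; tension to near edge: (1.0625 − 0.5×0.875)×0.375 = 0.23438 in². R_n = min(0.6×65×1.4297, 0.6×50×2.25) + 1.0×65×0.23438 = min(55.758, 67.5) + 15.235 = 70.993 kips. φR_n = 0.75 × 70.993 = 53.2 kips.
Tension rupture (net): A_n = (3 − 1×0.875)×0.375 = 0.79688 in² (U = 1.0, A_e = A_n). φR_n = 0.75 × 65 × 0.79688 = 38.8 kips.
Governing: min(67.6, 87.1, 50.6, 53.2, 38.8) = 38.8 kips → net-section rupture.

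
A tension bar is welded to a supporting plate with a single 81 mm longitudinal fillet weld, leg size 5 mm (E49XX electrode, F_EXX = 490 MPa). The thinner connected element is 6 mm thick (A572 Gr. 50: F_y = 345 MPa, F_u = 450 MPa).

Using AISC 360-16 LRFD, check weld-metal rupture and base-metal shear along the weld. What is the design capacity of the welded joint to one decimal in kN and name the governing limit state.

Weld metal: throat = 0.707×5 = 3.535 mm, L = 81 mm. φR_n = 0.75 × 0.6 × 490 × 3.535 × 81 = 63.1 kN.
Base metal shear (6 mm plate): yield φR_n = 1.0×0.6×345×6×81 = 100.6 kN; rupture φR_n = 0.75×0.6×450×6×81 = 98.4 kN; take 98.4 kN (rupture).
Governing: min(63.1, 98.4) = 63.1 kN → weld metal.

63.1 kN (weld metal governs)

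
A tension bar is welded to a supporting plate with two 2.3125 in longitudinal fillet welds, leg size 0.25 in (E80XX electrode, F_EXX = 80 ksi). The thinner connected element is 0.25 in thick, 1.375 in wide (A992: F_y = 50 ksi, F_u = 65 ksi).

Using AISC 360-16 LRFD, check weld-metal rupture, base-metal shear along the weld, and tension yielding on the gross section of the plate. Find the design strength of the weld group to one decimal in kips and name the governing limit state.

Weld metal: throat = 0.707×0.25 = 0.17675 in, L = 2×2.3125 = 4.625 in. φR_n = 0.75 × 0.6 × 80 × 0.17675 × 4.625 = 29.4 kips.
Base metal shear (0.25 in plate): yield φR_n = 1.0×0.6×50×0.25×4.625 = 34.7 kips; rupture φR_n = 0.75×0.6×65×0.25×4.625 = 33.8 kips; take 33.8 kips (rupture).
Tension yield (gross): A_g = 1.375×0.25 = 0.34375 in². φR_n = 0.90 × 50 × 0.34375 = 15.5 kips.
Governing: min(29.4, 33.8, 15.5) = 15.5 kips → gross-section yield.

15.5 kips (gross-section yield governs)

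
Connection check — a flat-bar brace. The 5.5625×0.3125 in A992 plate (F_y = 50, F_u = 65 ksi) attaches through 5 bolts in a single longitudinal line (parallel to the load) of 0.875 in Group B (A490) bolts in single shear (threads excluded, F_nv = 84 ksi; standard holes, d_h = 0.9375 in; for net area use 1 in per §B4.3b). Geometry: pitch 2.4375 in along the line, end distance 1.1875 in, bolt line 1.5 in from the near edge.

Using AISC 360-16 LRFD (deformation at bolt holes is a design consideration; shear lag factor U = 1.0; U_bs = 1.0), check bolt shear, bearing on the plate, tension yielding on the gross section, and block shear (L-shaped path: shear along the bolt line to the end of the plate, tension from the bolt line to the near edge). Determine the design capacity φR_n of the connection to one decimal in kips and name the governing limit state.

Bolt shear: A_b = π(0.875)²/4 = 0.60132 in². φR_n = 0.75 × 84 × 0.60132 × 5 × 1 = 189.4 kips.
Bearing (0.3125 in plate, F_u = 65 ksi): end bolts L_c = 1.1875 − 0.9375/2 = 0.71875, R_n = min(1.2×0.71875×0.3125×65, 2.4×0.875×0.3125×65) = 17.52 kips/bolt; interior L_c = 2.4375 − 0.9375 = 1.5, R_n = 36.563 kips/bolt. φR_n = 0.75 × (1×17.52 + 4×36.563) = 122.8 kips.
Tension yield (gross): A_g = 5.5625×0.3125 = 1.7383 in². φR_n = 0.90 × 50 × 1.7383 = 78.2 kips.
Block shear: shear path 1×[1.1875+4×2.4375] = 1×10.9375 in, A_gv = 3.418, A_nv = 1×(10.9375 − 4.5×1)×0.3125 = 2.0117 in²; tension to near edge: (1.5 − 0.5×1)×0.3125 = 0.3125 in². R_n = min(0.6×65×2.0117, 0.6×50×3.418) + 1.0×65×0.3125 = min(78.456, 102.54) + 20.313 = 98.769 kips. φR_n = 0.75 × 98.769 = 74.1 kips.
Governing: min(189.4, 122.8, 78.2, 74.1) = 74.1 kips → block shear.

74.1 kips (block shear governs)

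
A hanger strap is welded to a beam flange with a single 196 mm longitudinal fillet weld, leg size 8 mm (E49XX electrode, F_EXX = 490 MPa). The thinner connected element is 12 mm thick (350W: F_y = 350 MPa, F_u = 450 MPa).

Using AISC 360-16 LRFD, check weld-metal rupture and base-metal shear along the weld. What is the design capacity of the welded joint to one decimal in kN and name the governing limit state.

244.4 kN (weld metal governs)

Weld metal: throat = 0.707×8 = 5.656 mm, L = 196 mm. φR_n = 0.75 × 0.6 × 490 × 5.656 × 196 = 244.4 kN.
Base metal shear (12 mm plate): yield φR_n = 1.0×0.6×350×12×196 = 493.9 kN; rupture φR_n = 0.75×0.6×450×12×196 = 476.3 kN; take 476.3 kN (rupture).
Governing: min(244.4, 476.3) = 244.4 kN → weld metal.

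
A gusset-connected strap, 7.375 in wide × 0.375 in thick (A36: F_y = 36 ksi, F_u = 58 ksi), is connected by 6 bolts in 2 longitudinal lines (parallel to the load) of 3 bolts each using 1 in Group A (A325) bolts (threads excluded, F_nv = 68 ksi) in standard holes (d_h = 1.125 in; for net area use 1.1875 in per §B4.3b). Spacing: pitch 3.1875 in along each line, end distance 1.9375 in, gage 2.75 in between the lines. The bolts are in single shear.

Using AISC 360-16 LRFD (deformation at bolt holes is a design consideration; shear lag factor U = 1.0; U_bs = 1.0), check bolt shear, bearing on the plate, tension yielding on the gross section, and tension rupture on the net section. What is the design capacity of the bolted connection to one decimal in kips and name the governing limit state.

Bolt shear: A_b = π(1)²/4 = 0.7854 in². φR_n = 0.75 × 68 × 0.7854 × 6 × 1 = 240.3 kips.
Bearing (0.375 in plate, F_u = 58 ksi): end bolts L_c = 1.9375 − 1.125/2 = 1.375, R_n = min(1.2×1.375×0.375×58, 2.4×1×0.375×58) = 35.888 kips/bolt; interior L_c = 3.1875 − 1.125 = 2.0625, R_n = 52.2 kips/bolt. φR_n = 0.75 × (2×35.888 + 4×52.2) = 210.4 kips.
Tension yield (gross): A_g = 7.375×0.375 = 2.7656 in². φR_n = 0.90 × 36 × 2.7656 = 89.6 kips.
Tension rupture (net): A_n = (7.375 − 2×1.1875)×0.375 = 1.875 in² (U = 1.0, A_e = A_n). φR_n = 0.75 × 58 × 1.875 = 81.6 kips.
Governing: min(240.3, 210.4, 89.6, 81.6) = 81.6 kips → net-section rupture.

81.6 kips (net-section rupture governs)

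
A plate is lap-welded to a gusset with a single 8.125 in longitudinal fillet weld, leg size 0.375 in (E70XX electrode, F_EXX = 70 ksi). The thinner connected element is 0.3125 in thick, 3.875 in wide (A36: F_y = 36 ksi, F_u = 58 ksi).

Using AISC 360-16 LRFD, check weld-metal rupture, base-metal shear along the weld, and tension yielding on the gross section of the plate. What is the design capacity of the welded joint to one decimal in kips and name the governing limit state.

Weld metal: throat = 0.707×0.375 = 0.26513 in, L = 8.125 in. φR_n = 0.75 × 0.6 × 70 × 0.26513 × 8.125 = 67.9 kips.
Base metal shear (0.3125 in plate): yield φR_n = 1.0×0.6×36×0.3125×8.125 = 54.8 kips; rupture φR_n = 0.75×0.6×58×0.3125×8.125 = 66.3 kips; take 54.8 kips (yield).
Tension yield (gross): A_g = 3.875×0.3125 = 1.2109 in². φR_n = 0.90 × 36 × 1.2109 = 39.2 kips.
Governing: min(67.9, 54.8, 39.2) = 39.2 kips → gross-section yield.

39.2 kips (gross-section yield governs)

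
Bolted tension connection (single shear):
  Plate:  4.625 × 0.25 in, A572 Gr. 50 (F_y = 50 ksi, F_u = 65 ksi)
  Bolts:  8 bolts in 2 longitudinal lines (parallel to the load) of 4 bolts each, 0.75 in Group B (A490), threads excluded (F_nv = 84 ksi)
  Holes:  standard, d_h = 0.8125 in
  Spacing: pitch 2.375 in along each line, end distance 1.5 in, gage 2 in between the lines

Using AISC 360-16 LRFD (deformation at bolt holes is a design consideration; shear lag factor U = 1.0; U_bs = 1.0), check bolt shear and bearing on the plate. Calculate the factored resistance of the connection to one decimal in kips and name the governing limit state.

Bolt shear: A_b = π(0.75)²/4 = 0.44179 in². φR_n = 0.75 × 84 × 0.44179 × 8 × 1 = 222.7 kips.
Bearing (0.25 in plate, F_u = 65 ksi): end bolts L_c = 1.5 − 0.8125/2 = 1.09375, R_n = min(1.2×1.09375×0.25×65, 2.4×0.75×0.25×65) = 21.328 kips/bolt; interior L_c = 2.375 − 0.8125 = 1.5625, R_n = 29.25 kips/bolt. φR_n = 0.75 × (2×21.328 + 6×29.25) = 163.6 kips.
Governing: min(222.7, 163.6) = 163.6 kips → bearing.

163.6 kips (bearing governs)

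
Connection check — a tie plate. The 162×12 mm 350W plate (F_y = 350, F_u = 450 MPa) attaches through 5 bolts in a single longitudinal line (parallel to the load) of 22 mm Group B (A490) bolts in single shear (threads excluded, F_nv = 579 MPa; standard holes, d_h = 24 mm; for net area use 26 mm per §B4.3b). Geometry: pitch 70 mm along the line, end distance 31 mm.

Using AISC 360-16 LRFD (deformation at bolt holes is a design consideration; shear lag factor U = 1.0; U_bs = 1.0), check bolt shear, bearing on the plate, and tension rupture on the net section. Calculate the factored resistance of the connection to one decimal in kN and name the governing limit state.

550.8 kN (net-section rupture governs)

Bolt shear: A_b = π(22)²/4 = 380.13 mm². φR_n = 0.75 × 579 × 380.13 × 5 × 1 = 825.4 kN.
Bearing (12 mm plate, F_u = 450 MPa): end bolts L_c = 31 − 24/2 = 19, R_n = min(1.2×19×12×450, 2.4×22×12×450) = 123.12 kN/bolt; interior L_c = 70 − 24 = 46, R_n = 285.12 kN/bolt. φR_n = 0.75 × (1×123.12 + 4×285.12) = 947.7 kN.
Tension rupture (net): A_n = (162 − 1×26)×12 = 1632 mm² (U = 1.0, A_e = A_n). φR_n = 0.75 × 450 × 1632 = 550.8 kN.
Governing: min(825.4, 947.7, 550.8) = 550.8 kN → net-section rupture.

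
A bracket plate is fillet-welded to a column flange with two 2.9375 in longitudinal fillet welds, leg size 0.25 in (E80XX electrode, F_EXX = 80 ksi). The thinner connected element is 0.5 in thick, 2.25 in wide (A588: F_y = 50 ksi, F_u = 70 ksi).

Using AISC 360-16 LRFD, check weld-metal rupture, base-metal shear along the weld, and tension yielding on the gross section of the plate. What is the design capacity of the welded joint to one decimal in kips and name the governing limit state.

37.4 kips (weld metal governs)

Weld metal: throat = 0.707×0.25 = 0.17675 in, L = 2×2.9375 = 5.875 in. φR_n = 0.75 × 0.6 × 80 × 0.17675 × 5.875 = 37.4 kips.
Base metal shear (0.5 in plate): yield φR_n = 1.0×0.6×50×0.5×5.875 = 88.1 kips; rupture φR_n = 0.75×0.6×70×0.5×5.875 = 92.5 kips; take 88.1 kips (yield).
Tension yield (gross): A_g = 2.25×0.5 = 1.125 in². φR_n = 0.90 × 50 × 1.125 = 50.6 kips.
Governing: min(37.4, 88.1, 50.6) = 37.4 kips → weld metal.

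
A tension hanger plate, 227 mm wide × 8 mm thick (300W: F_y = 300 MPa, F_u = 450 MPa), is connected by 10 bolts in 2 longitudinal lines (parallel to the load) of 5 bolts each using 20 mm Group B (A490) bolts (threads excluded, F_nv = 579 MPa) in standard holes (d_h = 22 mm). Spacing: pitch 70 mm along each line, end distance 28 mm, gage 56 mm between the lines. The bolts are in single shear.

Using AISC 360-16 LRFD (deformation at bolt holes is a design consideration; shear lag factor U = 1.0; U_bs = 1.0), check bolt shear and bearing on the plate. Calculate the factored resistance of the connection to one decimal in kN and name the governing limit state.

Bolt shear: A_b = π(20)²/4 = 314.16 mm². φR_n = 0.75 × 579 × 314.16 × 10 × 1 = 1364.2 kN.
Bearing (8 mm plate, F_u = 450 MPa): end bolts L_c = 28 − 22/2 = 17, R_n = min(1.2×17×8×450, 2.4×20×8×450) = 73.44 kN/bolt; interior L_c = 70 − 22 = 48, R_n = 172.8 kN/bolt. φR_n = 0.75 × (2×73.44 + 8×172.8) = 1147.0 kN.
Governing: min(1364.2, 1147.0) = 1147.0 kN → bearing.

1147.0 kN (bearing governs)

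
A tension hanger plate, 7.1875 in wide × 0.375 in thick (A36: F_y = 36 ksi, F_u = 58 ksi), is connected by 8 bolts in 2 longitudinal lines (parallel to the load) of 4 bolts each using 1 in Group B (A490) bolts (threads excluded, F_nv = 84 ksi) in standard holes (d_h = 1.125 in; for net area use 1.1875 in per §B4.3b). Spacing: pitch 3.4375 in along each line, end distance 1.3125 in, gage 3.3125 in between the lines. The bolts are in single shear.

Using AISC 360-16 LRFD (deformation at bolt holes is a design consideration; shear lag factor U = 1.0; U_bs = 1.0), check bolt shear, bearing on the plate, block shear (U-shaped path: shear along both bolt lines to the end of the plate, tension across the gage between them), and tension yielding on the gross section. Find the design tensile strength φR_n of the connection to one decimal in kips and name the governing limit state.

Bolt shear: A_b = π(1)²/4 = 0.7854 in². φR_n = 0.75 × 84 × 0.7854 × 8 × 1 = 395.8 kips.
Bearing (0.375 in plate, F_u = 58 ksi): end bolts L_c = 1.3125 − 1.125/2 = 0.75, R_n = min(1.2×0.75×0.375×58, 2.4×1×0.375×58) = 19.575 kips/bolt; interior L_c = 3.4375 − 1.125 = 2.3125, R_n = 52.2 kips/bolt. φR_n = 0.75 × (2×19.575 + 6×52.2) = 264.3 kips.
Block shear: shear path 2×[1.3125+3×3.4375] = 2×11.625 in, A_gv = 8.7188, A_nv = 2×(11.625 − 3.5×1.1875)×0.375 = 5.6016 in²; tension across gage: (3.3125 − 1×1.1875)×0.375 = 0.79688 in². R_n = min(0.6×58×5.6016, 0.6×36×8.7188) + 1.0×58×0.79688 = min(194.94, 188.33) + 46.219 = 234.55 kips. φR_n = 0.75 × 234.55 = 175.9 kips.
Tension yield (gross): A_g = 7.1875×0.375 = 2.6953 in². φR_n = 0.90 × 36 × 2.6953 = 87.3 kips.
Governing: min(395.8, 264.3, 175.9, 87.3) = 87.3 kips → gross-section yield.

87.3 kips (gross-section yield governs)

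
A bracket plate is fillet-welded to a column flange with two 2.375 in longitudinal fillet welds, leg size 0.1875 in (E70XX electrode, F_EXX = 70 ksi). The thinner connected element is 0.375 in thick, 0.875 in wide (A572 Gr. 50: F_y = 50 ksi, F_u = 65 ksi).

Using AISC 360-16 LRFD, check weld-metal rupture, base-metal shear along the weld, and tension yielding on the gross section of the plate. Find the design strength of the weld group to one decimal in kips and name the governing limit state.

14.8 kips (gross-section yield governs)

Weld metal: throat = 0.707×0.1875 = 0.13256 in, L = 2×2.375 = 4.75 in. φR_n = 0.75 × 0.6 × 70 × 0.13256 × 4.75 = 19.8 kips.
Base metal shear (0.375 in plate): yield φR_n = 1.0×0.6×50×0.375×4.75 = 53.4 kips; rupture φR_n = 0.75×0.6×65×0.375×4.75 = 52.1 kips; take 52.1 kips (rupture).
Tension yield (gross): A_g = 0.875×0.375 = 0.32813 in². φR_n = 0.90 × 50 × 0.32813 = 14.8 kips.
Governing: min(19.8, 52.1, 14.8) = 14.8 kips → gross-section yield.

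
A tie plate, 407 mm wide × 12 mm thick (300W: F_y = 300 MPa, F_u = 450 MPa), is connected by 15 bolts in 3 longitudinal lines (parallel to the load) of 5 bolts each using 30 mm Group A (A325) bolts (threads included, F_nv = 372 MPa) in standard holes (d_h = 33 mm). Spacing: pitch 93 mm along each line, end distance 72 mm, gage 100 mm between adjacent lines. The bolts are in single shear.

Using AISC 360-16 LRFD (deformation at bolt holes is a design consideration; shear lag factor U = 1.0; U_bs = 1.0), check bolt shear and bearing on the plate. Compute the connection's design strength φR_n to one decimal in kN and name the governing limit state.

2958.2 kN (bolt shear governs)

Bolt shear: A_b = π(30)²/4 = 706.86 mm². φR_n = 0.75 × 372 × 706.86 × 15 × 1 = 2958.2 kN.
Bearing (12 mm plate, F_u = 450 MPa): end bolts L_c = 72 − 33/2 = 55.5, R_n = min(1.2×55.5×12×450, 2.4×30×12×450) = 359.64 kN/bolt; interior L_c = 93 − 33 = 60, R_n = 388.8 kN/bolt. φR_n = 0.75 × (3×359.64 + 12×388.8) = 4308.4 kN.
Governing: min(2958.2, 4308.4) = 2958.2 kN → bolt shear.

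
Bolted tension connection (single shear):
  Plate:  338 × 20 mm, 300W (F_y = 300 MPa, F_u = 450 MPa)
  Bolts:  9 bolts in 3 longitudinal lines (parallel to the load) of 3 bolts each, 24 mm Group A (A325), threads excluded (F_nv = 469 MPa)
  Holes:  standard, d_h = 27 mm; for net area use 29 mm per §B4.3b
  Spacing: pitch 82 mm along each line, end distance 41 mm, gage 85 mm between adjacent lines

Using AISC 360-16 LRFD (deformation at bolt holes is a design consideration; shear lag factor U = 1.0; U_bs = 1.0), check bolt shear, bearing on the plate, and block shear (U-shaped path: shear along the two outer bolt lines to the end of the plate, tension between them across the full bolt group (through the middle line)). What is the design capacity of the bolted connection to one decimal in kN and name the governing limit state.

Bolt shear: A_b = π(24)²/4 = 452.39 mm². φR_n = 0.75 × 469 × 452.39 × 9 × 1 = 1432.2 kN.
Bearing (20 mm plate, F_u = 450 MPa): end bolts L_c = 41 − 27/2 = 27.5, R_n = min(1.2×27.5×20×450, 2.4×24×20×450) = 297 kN/bolt; interior L_c = 82 − 27 = 55, R_n = 518.4 kN/bolt. φR_n = 0.75 × (3×297 + 6×518.4) = 3001.1 kN.
Block shear: shear path 2×[41+2×82] = 2×205 mm, A_gv = 8200, A_nv = 2×(205 − 2.5×29)×20 = 5300 mm²; tension across gage: (170 − 2×29)×20 = 2240 mm². R_n = min(0.6×450×5300, 0.6×300×8200) + 1.0×450×2240 = min(1431, 1476) + 1008 = 2439 kN. φR_n = 0.75 × 2439 = 1829.3 kN.
Governing: min(1432.2, 3001.1, 1829.3) = 1432.2 kN → bolt shear.

1432.2 kN (bolt shear governs)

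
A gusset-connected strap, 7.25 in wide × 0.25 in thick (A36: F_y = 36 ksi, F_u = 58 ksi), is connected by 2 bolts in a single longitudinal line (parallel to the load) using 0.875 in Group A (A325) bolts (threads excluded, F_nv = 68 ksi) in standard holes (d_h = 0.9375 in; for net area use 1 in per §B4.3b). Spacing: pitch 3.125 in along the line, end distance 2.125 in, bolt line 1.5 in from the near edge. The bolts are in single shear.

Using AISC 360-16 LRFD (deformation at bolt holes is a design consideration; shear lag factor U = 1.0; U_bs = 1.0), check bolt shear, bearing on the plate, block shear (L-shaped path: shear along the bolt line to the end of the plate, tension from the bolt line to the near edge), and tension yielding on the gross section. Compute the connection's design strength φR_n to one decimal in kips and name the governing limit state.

32.1 kips (block shear governs)

Bolt shear: A_b = π(0.875)²/4 = 0.60132 in². φR_n = 0.75 × 68 × 0.60132 × 2 × 1 = 61.3 kips.
Bearing (0.25 in plate, F_u = 58 ksi): end bolts L_c = 2.125 − 0.9375/2 = 1.65625, R_n = min(1.2×1.65625×0.25×58, 2.4×0.875×0.25×58) = 28.819 kips/bolt; interior L_c = 3.125 − 0.9375 = 2.1875, R_n = 30.45 kips/bolt. φR_n = 0.75 × (1×28.819 + 1×30.45) = 44.5 kips.
Block shear: shear path 1×[2.125+1×3.125] = 1×5.25 in, A_gv = 1.3125, A_nv = 1×(5.25 − 1.5×1)×0.25 = 0.9375 in²; tension to near edge: (1.5 − 0.5×1)×0.25 = 0.25 in². R_n = min(0.6×58×0.9375, 0.6×36×1.3125) + 1.0×58×0.25 = min(32.625, 28.35) + 14.5 = 42.85 kips. φR_n = 0.75 × 42.85 = 32.1 kips.
Tension yield (gross): A_g = 7.25×0.25 = 1.8125 in². φR_n = 0.90 × 36 × 1.8125 = 58.7 kips.
Governing: min(61.3, 44.5, 32.1, 58.7) = 32.1 kips → block shear.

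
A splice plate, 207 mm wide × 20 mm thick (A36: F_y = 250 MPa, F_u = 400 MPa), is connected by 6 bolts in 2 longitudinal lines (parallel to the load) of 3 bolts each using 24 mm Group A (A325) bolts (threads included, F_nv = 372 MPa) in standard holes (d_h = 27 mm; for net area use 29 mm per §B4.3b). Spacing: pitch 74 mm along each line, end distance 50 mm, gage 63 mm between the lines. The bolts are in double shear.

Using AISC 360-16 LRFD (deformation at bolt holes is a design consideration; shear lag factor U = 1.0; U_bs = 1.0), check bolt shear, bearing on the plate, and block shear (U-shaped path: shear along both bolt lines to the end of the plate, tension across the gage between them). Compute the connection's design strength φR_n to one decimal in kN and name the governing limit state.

Bolt shear: A_b = π(24)²/4 = 452.39 mm². φR_n = 0.75 × 372 × 452.39 × 6 × 2 = 1514.6 kN.
Bearing (20 mm plate, F_u = 400 MPa): end bolts L_c = 50 − 27/2 = 36.5, R_n = min(1.2×36.5×20×400, 2.4×24×20×400) = 350.4 kN/bolt; interior L_c = 74 − 27 = 47, R_n = 451.2 kN/bolt. φR_n = 0.75 × (2×350.4 + 4×451.2) = 1879.2 kN.
Block shear: shear path 2×[50+2×74] = 2×198 mm, A_gv = 7920, A_nv = 2×(198 − 2.5×29)×20 = 5020 mm²; tension across gage: (63 − 1×29)×20 = 680 mm². R_n = min(0.6×400×5020, 0.6×250×7920) + 1.0×400×680 = min(1204.8, 1188) + 272 = 1460 kN. φR_n = 0.75 × 1460 = 1095.0 kN.
Governing: min(1514.6, 1879.2, 1095.0) = 1095.0 kN → block shear.

1095.0 kN (block shear governs)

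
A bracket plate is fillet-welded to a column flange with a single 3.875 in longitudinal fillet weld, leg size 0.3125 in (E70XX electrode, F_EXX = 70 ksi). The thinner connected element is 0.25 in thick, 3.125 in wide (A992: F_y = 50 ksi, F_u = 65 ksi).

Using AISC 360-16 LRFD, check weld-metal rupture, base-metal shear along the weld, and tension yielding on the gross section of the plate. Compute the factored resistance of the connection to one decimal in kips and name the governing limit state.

27.0 kips (weld metal governs)

Weld metal: throat = 0.707×0.3125 = 0.22094 in, L = 3.875 in. φR_n = 0.75 × 0.6 × 70 × 0.22094 × 3.875 = 27.0 kips.
Base metal shear (0.25 in plate): yield φR_n = 1.0×0.6×50×0.25×3.875 = 29.1 kips; rupture φR_n = 0.75×0.6×65×0.25×3.875 = 28.3 kips; take 28.3 kips (rupture).
Tension yield (gross): A_g = 3.125×0.25 = 0.78125 in². φR_n = 0.90 × 50 × 0.78125 = 35.2 kips.
Governing: min(27.0, 28.3, 35.2) = 27.0 kips → weld metal.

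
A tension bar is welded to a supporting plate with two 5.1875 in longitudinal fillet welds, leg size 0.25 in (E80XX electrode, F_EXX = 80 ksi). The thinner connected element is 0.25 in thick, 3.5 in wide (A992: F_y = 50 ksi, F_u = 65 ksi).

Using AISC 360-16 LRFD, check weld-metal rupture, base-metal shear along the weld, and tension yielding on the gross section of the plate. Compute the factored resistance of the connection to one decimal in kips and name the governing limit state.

39.4 kips (gross-section yield governs)

Weld metal: throat = 0.707×0.25 = 0.17675 in, L = 2×5.1875 = 10.375 in. φR_n = 0.75 × 0.6 × 80 × 0.17675 × 10.375 = 66.0 kips.
Base metal shear (0.25 in plate): yield φR_n = 1.0×0.6×50×0.25×10.375 = 77.8 kips; rupture φR_n = 0.75×0.6×65×0.25×10.375 = 75.9 kips; take 75.9 kips (rupture).
Tension yield (gross): A_g = 3.5×0.25 = 0.875 in². φR_n = 0.90 × 50 × 0.875 = 39.4 kips.
Governing: min(66.0, 75.9, 39.4) = 39.4 kips → gross-section yield.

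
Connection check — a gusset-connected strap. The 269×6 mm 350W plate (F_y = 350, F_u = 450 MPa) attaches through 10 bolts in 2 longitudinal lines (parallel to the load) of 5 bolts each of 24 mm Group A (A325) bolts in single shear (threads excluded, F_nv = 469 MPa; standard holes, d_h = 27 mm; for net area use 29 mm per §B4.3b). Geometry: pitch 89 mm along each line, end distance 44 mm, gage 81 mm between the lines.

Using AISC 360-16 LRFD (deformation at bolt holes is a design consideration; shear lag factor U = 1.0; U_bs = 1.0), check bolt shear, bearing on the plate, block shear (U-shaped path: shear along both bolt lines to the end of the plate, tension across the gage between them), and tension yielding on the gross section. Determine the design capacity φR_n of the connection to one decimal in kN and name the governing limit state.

508.4 kN (gross-section yield governs)

Bolt shear: A_b = π(24)²/4 = 452.39 mm². φR_n = 0.75 × 469 × 452.39 × 10 × 1 = 1591.3 kN.
Bearing (6 mm plate, F_u = 450 MPa): end bolts L_c = 44 − 27/2 = 30.5, R_n = min(1.2×30.5×6×450, 2.4×24×6×450) = 98.82 kN/bolt; interior L_c = 89 − 27 = 62, R_n = 155.52 kN/bolt. φR_n = 0.75 × (2×98.82 + 8×155.52) = 1081.4 kN.
Block shear: shear path 2×[44+4×89] = 2×400 mm, A_gv = 4800, A_nv = 2×(400 − 4.5×29)×6 = 3234 mm²; tension across gage: (81 − 1×29)×6 = 312 mm². R_n = min(0.6×450×3234, 0.6×350×4800) + 1.0×450×312 = min(873.18, 1008) + 140.4 = 1013.6 kN. φR_n = 0.75 × 1013.6 = 760.2 kN.
Tension yield (gross): A_g = 269×6 = 1614 mm². φR_n = 0.90 × 350 × 1614 = 508.4 kN.
Governing: min(1591.3, 1081.4, 760.2, 508.4) = 508.4 kN → gross-section yield.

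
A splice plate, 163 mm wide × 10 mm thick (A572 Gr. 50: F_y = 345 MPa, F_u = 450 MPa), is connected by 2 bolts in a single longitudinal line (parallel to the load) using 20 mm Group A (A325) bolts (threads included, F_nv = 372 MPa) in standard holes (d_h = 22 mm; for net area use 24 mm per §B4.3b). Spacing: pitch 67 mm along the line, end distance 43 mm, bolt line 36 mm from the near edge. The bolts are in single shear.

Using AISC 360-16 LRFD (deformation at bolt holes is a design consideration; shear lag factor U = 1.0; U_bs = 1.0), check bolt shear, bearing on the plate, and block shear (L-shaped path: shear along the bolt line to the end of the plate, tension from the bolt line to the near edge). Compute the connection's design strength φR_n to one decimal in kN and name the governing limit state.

Bolt shear: A_b = π(20)²/4 = 314.16 mm². φR_n = 0.75 × 372 × 314.16 × 2 × 1 = 175.3 kN.
Bearing (10 mm plate, F_u = 450 MPa): end bolts L_c = 43 − 22/2 = 32, R_n = min(1.2×32×10×450, 2.4×20×10×450) = 172.8 kN/bolt; interior L_c = 67 − 22 = 45, R_n = 216 kN/bolt. φR_n = 0.75 × (1×172.8 + 1×216) = 291.6 kN.
Block shear: shear path 1×[43+1×67] = 1×110 mm, A_gv = 1100, A_nv = 1×(110 − 1.5×24)×10 = 740 mm²; tension to near edge: (36 − 0.5×24)×10 = 240 mm². R_n = min(0.6×450×740, 0.6×345×1100) + 1.0×450×240 = min(199.8, 227.7) + 108 = 307.8 kN. φR_n = 0.75 × 307.8 = 230.9 kN.
Governing: min(175.3, 291.6, 230.9) = 175.3 kN → bolt shear.

175.3 kN (bolt shear governs)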